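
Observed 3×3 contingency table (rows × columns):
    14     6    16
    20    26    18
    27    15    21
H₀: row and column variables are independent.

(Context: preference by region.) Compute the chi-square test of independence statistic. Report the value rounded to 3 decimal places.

Row totals [36, 64, 63], col totals [61, 47, 55], n=163
χ² = (14−13.47)²/13.47 + (6−10.38)²/10.38 + (16−12.15)²/12.15 + (20−23.95)²/23.95 + (26−18.45)²/18.45 + (18−21.60)²/21.60 + (27−23.58)²/23.58 + (15−18.17)²/18.17 + (21−21.26)²/21.26 = 8.4788
df = 4

test statistic = 8.479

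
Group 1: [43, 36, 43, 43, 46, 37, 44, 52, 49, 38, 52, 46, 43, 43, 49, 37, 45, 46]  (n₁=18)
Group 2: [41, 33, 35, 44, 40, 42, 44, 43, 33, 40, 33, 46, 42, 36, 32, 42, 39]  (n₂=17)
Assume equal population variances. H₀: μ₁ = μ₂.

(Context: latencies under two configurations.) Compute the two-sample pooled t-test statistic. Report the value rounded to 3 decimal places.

x̄₁=44.000, s₁=4.814, n₁=18
x̄₂=39.118, s₂=4.540, n₂=17
s_p² = [17·4.814² + 16·4.540²]/33 = 21.9323
SE = √(s_p²·(1/18+1/17)) = 1.5839
t = (44.000−39.118)/1.5839 = 3.0826
df = 33

test statistic = 3.083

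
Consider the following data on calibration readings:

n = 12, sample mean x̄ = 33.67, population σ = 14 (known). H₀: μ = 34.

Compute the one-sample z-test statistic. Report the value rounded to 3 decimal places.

SE = σ/√n = 14/√12 = 4.0415
z = (x̄−μ₀)/SE = (33.67−34)/4.0415 = -0.0817

test statistic = -0.082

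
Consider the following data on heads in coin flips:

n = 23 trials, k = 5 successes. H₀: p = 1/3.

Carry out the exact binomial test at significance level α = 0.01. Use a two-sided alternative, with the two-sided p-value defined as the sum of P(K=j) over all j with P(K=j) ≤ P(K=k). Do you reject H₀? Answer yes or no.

Exact binomial: n=23, k=5, p₀=1/3=0.3333
P(X=j) = C(n,j)·p₀^j·(1−p₀)^(n−j); p = Σ P(X=j) over j with P(X=j) ≤ P(X=5)
p-value (two-sided) = 0.27636
At α=0.01: p ≥ α → fail to reject H₀

reject H₀: no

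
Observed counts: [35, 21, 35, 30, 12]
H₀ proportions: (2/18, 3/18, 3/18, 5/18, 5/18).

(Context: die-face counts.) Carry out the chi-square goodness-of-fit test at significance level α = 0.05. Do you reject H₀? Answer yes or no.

reject H₀: yes

n = 133; E_i = n·p_i = [14.78, 22.17, 22.17, 36.94, 36.94]
χ² = (35−14.78)²/14.78 + (21−22.17)²/22.17 + (35−22.17)²/22.17 + (30−36.94)²/36.94 + (12−36.94)²/36.94 = 53.3113
df = 4
p-value (upper-tail) = 0.00000
At α=0.05: p < α → reject H₀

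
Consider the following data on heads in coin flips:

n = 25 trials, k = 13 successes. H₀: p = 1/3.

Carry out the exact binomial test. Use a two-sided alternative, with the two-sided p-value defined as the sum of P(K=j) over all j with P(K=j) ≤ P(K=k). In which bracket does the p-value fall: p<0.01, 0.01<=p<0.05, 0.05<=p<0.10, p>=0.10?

p-value bracket: 0.05<=p<0.10

Exact binomial: n=25, k=13, p₀=1/3=0.3333
P(X=j) = C(n,j)·p₀^j·(1−p₀)^(n−j); p = Σ P(X=j) over j with P(X=j) ≤ P(X=13)
p-value (two-sided) = 0.05640
→ bracket: 0.05<=p<0.10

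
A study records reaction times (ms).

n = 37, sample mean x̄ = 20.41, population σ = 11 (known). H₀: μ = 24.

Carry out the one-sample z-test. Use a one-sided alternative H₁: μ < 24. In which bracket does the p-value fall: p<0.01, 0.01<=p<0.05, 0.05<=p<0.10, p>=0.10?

p-value bracket: 0.01<=p<0.05

SE = σ/√n = 11/√37 = 1.8084
z = (x̄−μ₀)/SE = (20.41−24)/1.8084 = -1.9852
p-value (one-sided, H₁ less) = 0.02356
→ bracket: 0.01<=p<0.05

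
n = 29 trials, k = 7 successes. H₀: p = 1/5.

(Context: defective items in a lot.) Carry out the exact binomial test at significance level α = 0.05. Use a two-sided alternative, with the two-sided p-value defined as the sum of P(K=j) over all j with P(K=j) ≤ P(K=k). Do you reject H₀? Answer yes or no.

Exact binomial: n=29, k=7, p₀=1/5=0.2000
P(X=j) = C(n,j)·p₀^j·(1−p₀)^(n−j); p = Σ P(X=j) over j with P(X=j) ≤ P(X=7)
p-value (two-sided) = 0.64109
At α=0.05: p ≥ α → fail to reject H₀

reject H₀: no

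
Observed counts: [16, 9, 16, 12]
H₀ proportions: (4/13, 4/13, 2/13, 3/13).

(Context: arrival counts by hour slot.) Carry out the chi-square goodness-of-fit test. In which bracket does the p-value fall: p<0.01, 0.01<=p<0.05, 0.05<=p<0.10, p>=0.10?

p-value bracket: 0.01<=p<0.05

n = 53; E_i = n·p_i = [16.31, 16.31, 8.15, 12.23]
χ² = (16−16.31)²/16.31 + (9−16.31)²/16.31 + (16−8.15)²/8.15 + (12−12.23)²/12.23 = 10.8349
df = 3
p-value (upper-tail) = 0.01265
→ bracket: 0.01<=p<0.05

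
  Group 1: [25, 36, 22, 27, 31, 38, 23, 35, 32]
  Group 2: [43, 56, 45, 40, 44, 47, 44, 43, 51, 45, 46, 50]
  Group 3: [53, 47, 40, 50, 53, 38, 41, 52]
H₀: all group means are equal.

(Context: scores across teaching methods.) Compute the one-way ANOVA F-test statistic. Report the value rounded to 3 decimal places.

test statistic = 29.200

Group means [29.89, 46.17, 46.75], grand mean 41.276
SSB = Σnᵢ(x̄ᵢ−x̄)² = 1693.738; SSW = ΣΣ(x−x̄ᵢ)² = 754.056
MSB = 1693.738/2 = 846.8688; MSW = 754.056/26 = 29.0021
F = MSB/MSW = 29.2002
df = (2, 26)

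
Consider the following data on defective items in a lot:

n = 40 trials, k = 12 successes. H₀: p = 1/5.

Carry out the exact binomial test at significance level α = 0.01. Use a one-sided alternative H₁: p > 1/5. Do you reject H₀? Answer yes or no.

Exact binomial: n=40, k=12, p₀=1/5=0.2000
P(X≥12) from Σ C(n,i)·p₀^i·(1−p₀)^(n−i)
p-value (one-sided, H₁ greater) = 0.08751
At α=0.01: p ≥ α → fail to reject H₀

reject H₀: no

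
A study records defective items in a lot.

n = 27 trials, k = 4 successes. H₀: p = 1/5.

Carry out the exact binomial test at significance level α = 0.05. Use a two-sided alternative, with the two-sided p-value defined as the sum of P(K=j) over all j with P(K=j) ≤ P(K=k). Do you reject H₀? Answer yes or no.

reject H₀: no

Exact binomial: n=27, k=4, p₀=1/5=0.2000
P(X=j) = C(n,j)·p₀^j·(1−p₀)^(n−j); p = Σ P(X=j) over j with P(X=j) ≤ P(X=4)
p-value (two-sided) = 0.63465
At α=0.05: p ≥ α → fail to reject H₀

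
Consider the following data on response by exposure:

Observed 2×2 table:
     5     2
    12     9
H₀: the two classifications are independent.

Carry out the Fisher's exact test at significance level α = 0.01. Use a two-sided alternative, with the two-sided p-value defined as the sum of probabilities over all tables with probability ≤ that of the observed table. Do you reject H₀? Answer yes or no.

Margins: r₁=7, r₂=21, c₁=17, c₂=11, n=28
p_obs = C(7,5)·C(21,12)/C(28,17); sum pmf over tables with pmf ≤ p_obs
p-value (two-sided) = 0.66834
At α=0.01: p ≥ α → fail to reject H₀

reject H₀: no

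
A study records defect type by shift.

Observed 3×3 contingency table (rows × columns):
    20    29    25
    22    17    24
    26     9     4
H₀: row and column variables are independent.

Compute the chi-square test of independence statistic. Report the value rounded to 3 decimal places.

test statistic = 20.201

Row totals [74, 63, 39], col totals [68, 55, 53], n=176
χ² = (20−28.59)²/28.59 + (29−23.12)²/23.12 + (25−22.28)²/22.28 + (22−24.34)²/24.34 + (17−19.69)²/19.69 + (24−18.97)²/18.97 + (26−15.07)²/15.07 + (9−12.19)²/12.19 + (4−11.74)²/11.74 = 20.2010
df = 4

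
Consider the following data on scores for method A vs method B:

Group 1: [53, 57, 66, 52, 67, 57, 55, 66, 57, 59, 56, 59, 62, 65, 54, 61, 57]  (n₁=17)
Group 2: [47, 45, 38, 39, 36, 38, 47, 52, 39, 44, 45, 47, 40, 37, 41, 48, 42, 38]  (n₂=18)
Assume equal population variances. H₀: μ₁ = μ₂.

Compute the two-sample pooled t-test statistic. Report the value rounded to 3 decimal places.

x̄₁=59.000, s₁=4.757, n₁=17
x̄₂=42.389, s₂=4.616, n₂=18
s_p² = [16·4.757² + 17·4.616²]/33 = 21.9478
SE = √(s_p²·(1/17+1/18)) = 1.5844
t = (59.000−42.389)/1.5844 = 10.4841
df = 33

test statistic = 10.484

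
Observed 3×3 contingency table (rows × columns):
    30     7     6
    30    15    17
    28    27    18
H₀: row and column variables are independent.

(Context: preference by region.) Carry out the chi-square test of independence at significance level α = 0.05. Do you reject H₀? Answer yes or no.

reject H₀: yes

Row totals [43, 62, 73], col totals [88, 49, 41], n=178
χ² = (30−21.26)²/21.26 + (7−11.84)²/11.84 + (6−9.90)²/9.90 + (30−30.65)²/30.65 + (15−17.07)²/17.07 + (17−14.28)²/14.28 + (28−36.09)²/36.09 + (27−20.10)²/20.10 + (18−16.81)²/16.81 = 12.1617
df = 4
p-value (upper-tail) = 0.01619
At α=0.05: p < α → reject H₀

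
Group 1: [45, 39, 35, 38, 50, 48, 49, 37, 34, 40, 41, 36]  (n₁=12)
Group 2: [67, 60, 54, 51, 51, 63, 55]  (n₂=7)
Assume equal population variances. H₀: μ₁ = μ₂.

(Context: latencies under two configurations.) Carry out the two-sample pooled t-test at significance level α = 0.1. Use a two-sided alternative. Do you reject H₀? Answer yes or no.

reject H₀: yes

x̄₁=41.000, s₁=5.641, n₁=12
x̄₂=57.286, s₂=6.184, n₂=7
s_p² = [11·5.641² + 6·6.184²]/17 = 34.0840
SE = √(s_p²·(1/12+1/7)) = 2.7766
t = (41.000−57.286)/2.7766 = -5.8654
df = 17
p-value (two-sided) = 0.00002
At α=0.1: p < α → reject H₀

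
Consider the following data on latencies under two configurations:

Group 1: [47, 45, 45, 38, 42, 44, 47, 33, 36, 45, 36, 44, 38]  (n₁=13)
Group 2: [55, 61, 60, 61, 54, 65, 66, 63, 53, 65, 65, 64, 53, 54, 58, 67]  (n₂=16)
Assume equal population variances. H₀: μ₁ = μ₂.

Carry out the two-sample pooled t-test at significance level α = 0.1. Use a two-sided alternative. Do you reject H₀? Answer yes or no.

x̄₁=41.538, s₁=4.719, n₁=13
x̄₂=60.250, s₂=5.066, n₂=16
s_p² = [12·4.719² + 15·5.066²]/27 = 24.1567
SE = √(s_p²·(1/13+1/16)) = 1.8352
t = (41.538−60.250)/1.8352 = -10.1958
df = 27
p-value (two-sided) = 0.00000
At α=0.1: p < α → reject H₀

reject H₀: yes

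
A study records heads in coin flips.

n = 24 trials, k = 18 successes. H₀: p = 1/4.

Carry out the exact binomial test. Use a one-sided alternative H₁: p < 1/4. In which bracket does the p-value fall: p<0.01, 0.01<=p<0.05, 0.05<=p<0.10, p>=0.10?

p-value bracket: p>=0.10

Exact binomial: n=24, k=18, p₀=1/4=0.2500
P(X≤18) from Σ C(n,i)·p₀^i·(1−p₀)^(n−i)
p-value (one-sided, H₁ less) = 1.00000
→ bracket: p>=0.10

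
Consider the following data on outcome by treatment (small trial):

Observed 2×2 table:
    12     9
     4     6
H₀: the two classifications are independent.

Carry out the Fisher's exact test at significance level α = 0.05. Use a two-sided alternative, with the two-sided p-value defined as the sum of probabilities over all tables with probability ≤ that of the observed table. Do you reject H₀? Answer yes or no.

reject H₀: no

Margins: r₁=21, r₂=10, c₁=16, c₂=15, n=31
p_obs = C(21,12)·C(10,4)/C(31,16); sum pmf over tables with pmf ≤ p_obs
p-value (two-sided) = 0.45779
At α=0.05: p ≥ α → fail to reject H₀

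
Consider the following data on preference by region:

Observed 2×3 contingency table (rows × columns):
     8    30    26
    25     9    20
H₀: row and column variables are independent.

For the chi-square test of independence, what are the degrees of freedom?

df = (r−1)(c−1) = (2−1)·(3−1) = 2

degrees of freedom = 2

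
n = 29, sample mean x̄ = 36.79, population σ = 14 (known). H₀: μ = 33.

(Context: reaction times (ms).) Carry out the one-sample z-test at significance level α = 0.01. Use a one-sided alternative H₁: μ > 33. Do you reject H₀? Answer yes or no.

reject H₀: no

SE = σ/√n = 14/√29 = 2.5997
z = (x̄−μ₀)/SE = (36.79−33)/2.5997 = 1.4578
p-value (one-sided, H₁ greater) = 0.07244
At α=0.01: p ≥ α → fail to reject H₀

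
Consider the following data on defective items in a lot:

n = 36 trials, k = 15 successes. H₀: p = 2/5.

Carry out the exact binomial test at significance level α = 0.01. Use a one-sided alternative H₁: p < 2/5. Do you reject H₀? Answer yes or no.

Exact binomial: n=36, k=15, p₀=2/5=0.4000
P(X≤15) from Σ C(n,i)·p₀^i·(1−p₀)^(n−i)
p-value (one-sided, H₁ less) = 0.64926
At α=0.01: p ≥ α → fail to reject H₀

reject H₀: no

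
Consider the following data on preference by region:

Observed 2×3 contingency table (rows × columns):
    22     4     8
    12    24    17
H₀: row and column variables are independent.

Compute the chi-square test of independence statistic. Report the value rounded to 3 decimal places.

Row totals [34, 53], col totals [34, 28, 25], n=87
χ² = (22−13.29)²/13.29 + (4−10.94)²/10.94 + (8−9.77)²/9.77 + (12−20.71)²/20.71 + (24−17.06)²/17.06 + (17−15.23)²/15.23 = 17.1347
df = 2

test statistic = 17.135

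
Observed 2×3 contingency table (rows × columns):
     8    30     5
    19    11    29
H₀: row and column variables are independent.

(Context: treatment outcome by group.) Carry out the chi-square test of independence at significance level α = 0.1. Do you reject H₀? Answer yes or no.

reject H₀: yes

Row totals [43, 59], col totals [27, 41, 34], n=102
χ² = (8−11.38)²/11.38 + (30−17.28)²/17.28 + (5−14.33)²/14.33 + (19−15.62)²/15.62 + (11−23.72)²/23.72 + (29−19.67)²/19.67 = 28.4170
df = 2
p-value (upper-tail) = 0.00000
At α=0.1: p < α → reject H₀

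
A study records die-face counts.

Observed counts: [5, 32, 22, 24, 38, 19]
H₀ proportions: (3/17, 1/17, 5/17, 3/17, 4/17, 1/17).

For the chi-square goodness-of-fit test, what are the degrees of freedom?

degrees of freedom = 5

df = k − 1 = 6 − 1 = 5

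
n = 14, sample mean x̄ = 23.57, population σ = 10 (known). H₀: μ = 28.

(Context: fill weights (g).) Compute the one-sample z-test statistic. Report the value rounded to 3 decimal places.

test statistic = -1.658

SE = σ/√n = 10/√14 = 2.6726
z = (x̄−μ₀)/SE = (23.57−28)/2.6726 = -1.6576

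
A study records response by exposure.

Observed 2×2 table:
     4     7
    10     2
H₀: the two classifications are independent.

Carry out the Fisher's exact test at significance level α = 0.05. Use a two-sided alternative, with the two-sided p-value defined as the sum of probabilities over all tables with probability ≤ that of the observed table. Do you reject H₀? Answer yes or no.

Margins: r₁=11, r₂=12, c₁=14, c₂=9, n=23
p_obs = C(11,4)·C(12,10)/C(23,14); sum pmf over tables with pmf ≤ p_obs
p-value (two-sided) = 0.03607
At α=0.05: p < α → reject H₀

reject H₀: yes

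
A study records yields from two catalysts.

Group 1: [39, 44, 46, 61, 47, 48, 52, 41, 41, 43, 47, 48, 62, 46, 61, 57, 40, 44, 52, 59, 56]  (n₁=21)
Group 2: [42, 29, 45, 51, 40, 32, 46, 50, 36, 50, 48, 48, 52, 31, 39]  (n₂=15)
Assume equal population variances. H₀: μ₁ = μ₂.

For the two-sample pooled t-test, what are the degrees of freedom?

degrees of freedom = 34

df = n₁ + n₂ − 2 = 21 + 15 − 2 = 34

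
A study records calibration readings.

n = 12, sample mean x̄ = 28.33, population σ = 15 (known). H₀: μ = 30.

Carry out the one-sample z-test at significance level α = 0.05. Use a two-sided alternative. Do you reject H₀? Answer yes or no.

SE = σ/√n = 15/√12 = 4.3301
z = (x̄−μ₀)/SE = (28.33−30)/4.3301 = -0.3857
p-value (two-sided) = 0.69974
At α=0.05: p ≥ α → fail to reject H₀

reject H₀: no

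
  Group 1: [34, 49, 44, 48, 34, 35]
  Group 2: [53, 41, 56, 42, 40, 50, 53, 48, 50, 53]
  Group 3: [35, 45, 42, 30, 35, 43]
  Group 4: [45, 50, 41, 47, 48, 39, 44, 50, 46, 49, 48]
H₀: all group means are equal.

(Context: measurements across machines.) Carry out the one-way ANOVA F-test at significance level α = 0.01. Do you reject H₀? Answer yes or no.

reject H₀: yes

Group means [40.67, 48.60, 38.33, 46.09], grand mean 44.455
SSB = Σnᵢ(x̄ᵢ−x̄)² = 512.206; SSW = ΣΣ(x−x̄ᵢ)² = 847.976
MSB = 512.206/3 = 170.7354; MSW = 847.976/29 = 29.2405
F = MSB/MSW = 5.8390
df = (3, 29)
p-value (upper-tail) = 0.00301
At α=0.01: p < α → reject H₀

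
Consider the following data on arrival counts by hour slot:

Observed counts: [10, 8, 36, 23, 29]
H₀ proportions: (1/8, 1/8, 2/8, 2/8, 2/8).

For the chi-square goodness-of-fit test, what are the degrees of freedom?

degrees of freedom = 4

df = k − 1 = 5 − 1 = 4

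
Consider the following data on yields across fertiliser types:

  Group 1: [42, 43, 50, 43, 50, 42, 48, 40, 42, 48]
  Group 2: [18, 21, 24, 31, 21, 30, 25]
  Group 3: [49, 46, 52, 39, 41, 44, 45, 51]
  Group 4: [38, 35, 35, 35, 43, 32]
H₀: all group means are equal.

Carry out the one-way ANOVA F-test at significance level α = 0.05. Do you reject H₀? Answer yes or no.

reject H₀: yes

Group means [44.80, 24.29, 45.88, 36.33], grand mean 38.806
SSB = Σnᵢ(x̄ᵢ−x̄)² = 2271.602; SSW = ΣΣ(x−x̄ᵢ)² = 487.237
MSB = 2271.602/3 = 757.2006; MSW = 487.237/27 = 18.0458
F = MSB/MSW = 41.9599
df = (3, 27)
p-value (upper-tail) = 0.00000
At α=0.05: p < α → reject H₀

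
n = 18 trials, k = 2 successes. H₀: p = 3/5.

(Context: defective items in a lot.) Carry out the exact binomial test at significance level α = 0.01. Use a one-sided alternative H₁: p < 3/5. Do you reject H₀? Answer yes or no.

reject H₀: yes

Exact binomial: n=18, k=2, p₀=3/5=0.6000
P(X≤2) from Σ C(n,i)·p₀^i·(1−p₀)^(n−i)
p-value (one-sided, H₁ less) = 0.00003
At α=0.01: p < α → reject H₀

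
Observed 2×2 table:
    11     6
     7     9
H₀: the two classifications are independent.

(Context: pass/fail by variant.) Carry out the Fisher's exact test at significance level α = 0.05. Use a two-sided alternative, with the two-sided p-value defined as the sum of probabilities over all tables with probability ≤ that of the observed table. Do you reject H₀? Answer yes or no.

Margins: r₁=17, r₂=16, c₁=18, c₂=15, n=33
p_obs = C(17,11)·C(16,7)/C(33,18); sum pmf over tables with pmf ≤ p_obs
p-value (two-sided) = 0.30283
At α=0.05: p ≥ α → fail to reject H₀

reject H₀: no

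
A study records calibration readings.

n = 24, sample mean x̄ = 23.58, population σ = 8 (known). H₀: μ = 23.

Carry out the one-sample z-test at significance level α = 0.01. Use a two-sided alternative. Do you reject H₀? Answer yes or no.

reject H₀: no

SE = σ/√n = 8/√24 = 1.6330
z = (x̄−μ₀)/SE = (23.58−23)/1.6330 = 0.3552
p-value (two-sided) = 0.72246
At α=0.01: p ≥ α → fail to reject H₀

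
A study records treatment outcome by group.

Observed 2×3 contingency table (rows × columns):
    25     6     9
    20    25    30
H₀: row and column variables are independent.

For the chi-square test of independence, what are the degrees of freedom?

df = (r−1)(c−1) = (2−1)·(3−1) = 2

degrees of freedom = 2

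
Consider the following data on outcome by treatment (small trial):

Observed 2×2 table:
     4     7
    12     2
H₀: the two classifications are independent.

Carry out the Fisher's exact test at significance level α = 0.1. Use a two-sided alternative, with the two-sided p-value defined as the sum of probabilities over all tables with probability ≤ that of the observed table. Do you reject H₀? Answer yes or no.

reject H₀: yes

Margins: r₁=11, r₂=14, c₁=16, c₂=9, n=25
p_obs = C(11,4)·C(14,12)/C(25,16); sum pmf over tables with pmf ≤ p_obs
p-value (two-sided) = 0.01684
At α=0.1: p < α → reject H₀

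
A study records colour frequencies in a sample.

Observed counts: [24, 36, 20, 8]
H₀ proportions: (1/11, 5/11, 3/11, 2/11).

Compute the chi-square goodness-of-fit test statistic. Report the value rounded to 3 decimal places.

test statistic = 37.067

n = 88; E_i = n·p_i = [8.00, 40.00, 24.00, 16.00]
χ² = (24−8.00)²/8.00 + (36−40.00)²/40.00 + (20−24.00)²/24.00 + (8−16.00)²/16.00 = 37.0667
df = 3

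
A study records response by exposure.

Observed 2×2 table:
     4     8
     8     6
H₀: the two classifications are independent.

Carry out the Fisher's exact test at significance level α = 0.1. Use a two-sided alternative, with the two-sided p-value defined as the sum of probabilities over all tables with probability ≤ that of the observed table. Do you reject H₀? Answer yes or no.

reject H₀: no

Margins: r₁=12, r₂=14, c₁=12, c₂=14, n=26
p_obs = C(12,4)·C(14,8)/C(26,12); sum pmf over tables with pmf ≤ p_obs
p-value (two-sided) = 0.26706
At α=0.1: p ≥ α → fail to reject H₀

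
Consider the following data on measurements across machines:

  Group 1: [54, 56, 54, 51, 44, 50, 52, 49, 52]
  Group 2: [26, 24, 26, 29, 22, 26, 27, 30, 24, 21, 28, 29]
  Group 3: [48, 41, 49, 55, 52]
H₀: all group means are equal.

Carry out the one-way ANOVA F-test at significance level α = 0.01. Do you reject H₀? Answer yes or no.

reject H₀: yes

Group means [51.33, 26.00, 49.00], grand mean 39.192
SSB = Σnᵢ(x̄ᵢ−x̄)² = 3896.038; SSW = ΣΣ(x−x̄ᵢ)² = 296.000
MSB = 3896.038/2 = 1948.0192; MSW = 296.000/23 = 12.8696
F = MSB/MSW = 151.3664
df = (2, 23)
p-value (upper-tail) = 0.00000
At α=0.01: p < α → reject H₀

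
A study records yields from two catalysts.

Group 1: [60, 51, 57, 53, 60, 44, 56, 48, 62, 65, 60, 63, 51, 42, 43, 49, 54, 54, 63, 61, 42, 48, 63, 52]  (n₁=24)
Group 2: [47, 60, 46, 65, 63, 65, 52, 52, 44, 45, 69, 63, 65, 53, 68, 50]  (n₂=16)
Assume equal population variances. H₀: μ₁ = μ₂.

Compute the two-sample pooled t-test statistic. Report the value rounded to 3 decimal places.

test statistic = -0.964

x̄₁=54.208, s₁=7.301, n₁=24
x̄₂=56.688, s₂=8.890, n₂=16
s_p² = [23·7.301² + 15·8.890²]/38 = 63.4578
SE = √(s_p²·(1/24+1/16)) = 2.5710
t = (54.208−56.688)/2.5710 = -0.9643
df = 38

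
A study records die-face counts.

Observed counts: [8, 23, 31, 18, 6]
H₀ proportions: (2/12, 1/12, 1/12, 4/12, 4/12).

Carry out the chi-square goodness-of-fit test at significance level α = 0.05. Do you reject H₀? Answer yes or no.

reject H₀: yes

n = 86; E_i = n·p_i = [14.33, 7.17, 7.17, 28.67, 28.67]
χ² = (8−14.33)²/14.33 + (23−7.17)²/7.17 + (31−7.17)²/7.17 + (18−28.67)²/28.67 + (6−28.67)²/28.67 = 138.9302
df = 4
p-value (upper-tail) = 0.00000
At α=0.05: p < α → reject H₀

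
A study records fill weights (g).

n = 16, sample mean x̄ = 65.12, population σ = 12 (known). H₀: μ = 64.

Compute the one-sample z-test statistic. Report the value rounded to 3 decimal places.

SE = σ/√n = 12/√16 = 3.0000
z = (x̄−μ₀)/SE = (65.12−64)/3.0000 = 0.3733

test statistic = 0.373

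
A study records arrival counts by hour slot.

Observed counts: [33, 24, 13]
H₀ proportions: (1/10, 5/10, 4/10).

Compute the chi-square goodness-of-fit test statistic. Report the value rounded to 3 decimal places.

test statistic = 108.064

n = 70; E_i = n·p_i = [7.00, 35.00, 28.00]
χ² = (33−7.00)²/7.00 + (24−35.00)²/35.00 + (13−28.00)²/28.00 = 108.0643
df = 2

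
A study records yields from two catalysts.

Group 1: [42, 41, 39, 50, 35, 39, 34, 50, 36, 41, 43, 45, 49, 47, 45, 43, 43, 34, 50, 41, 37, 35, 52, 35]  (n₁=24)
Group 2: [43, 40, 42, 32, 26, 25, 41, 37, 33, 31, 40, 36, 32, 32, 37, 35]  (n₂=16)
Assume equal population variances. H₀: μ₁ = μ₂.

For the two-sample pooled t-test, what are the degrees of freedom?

df = n₁ + n₂ − 2 = 24 + 16 − 2 = 38

degrees of freedom = 38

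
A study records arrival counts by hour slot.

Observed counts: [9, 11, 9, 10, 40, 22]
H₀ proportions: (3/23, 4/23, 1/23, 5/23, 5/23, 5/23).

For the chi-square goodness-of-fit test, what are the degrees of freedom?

df = k − 1 = 6 − 1 = 5

degrees of freedom = 5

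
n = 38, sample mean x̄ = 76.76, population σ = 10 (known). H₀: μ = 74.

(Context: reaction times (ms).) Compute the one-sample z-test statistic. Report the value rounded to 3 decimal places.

SE = σ/√n = 10/√38 = 1.6222
z = (x̄−μ₀)/SE = (76.76−74)/1.6222 = 1.7014

test statistic = 1.701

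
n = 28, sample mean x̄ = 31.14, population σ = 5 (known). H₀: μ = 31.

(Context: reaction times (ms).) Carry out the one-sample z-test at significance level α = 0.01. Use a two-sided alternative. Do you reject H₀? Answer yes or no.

reject H₀: no

SE = σ/√n = 5/√28 = 0.9449
z = (x̄−μ₀)/SE = (31.14−31)/0.9449 = 0.1482
p-value (two-sided) = 0.88221
At α=0.01: p ≥ α → fail to reject H₀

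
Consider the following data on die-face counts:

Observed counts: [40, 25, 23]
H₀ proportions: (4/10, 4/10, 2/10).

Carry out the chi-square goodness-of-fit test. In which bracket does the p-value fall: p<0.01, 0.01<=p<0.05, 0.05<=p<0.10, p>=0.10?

n = 88; E_i = n·p_i = [35.20, 35.20, 17.60]
χ² = (40−35.20)²/35.20 + (25−35.20)²/35.20 + (23−17.60)²/17.60 = 5.2670
df = 2
p-value (upper-tail) = 0.07182
→ bracket: 0.05<=p<0.10

p-value bracket: 0.05<=p<0.10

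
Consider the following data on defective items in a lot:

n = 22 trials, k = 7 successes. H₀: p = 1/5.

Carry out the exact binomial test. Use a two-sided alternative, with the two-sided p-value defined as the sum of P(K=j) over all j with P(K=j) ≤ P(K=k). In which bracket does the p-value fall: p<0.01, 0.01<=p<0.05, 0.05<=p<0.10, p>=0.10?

p-value bracket: p>=0.10

Exact binomial: n=22, k=7, p₀=1/5=0.2000
P(X=j) = C(n,j)·p₀^j·(1−p₀)^(n−j); p = Σ P(X=j) over j with P(X=j) ≤ P(X=7)
p-value (two-sided) = 0.18091
→ bracket: p>=0.10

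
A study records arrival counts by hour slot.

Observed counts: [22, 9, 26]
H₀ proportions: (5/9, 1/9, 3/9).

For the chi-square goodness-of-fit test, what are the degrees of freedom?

df = k − 1 = 3 − 1 = 2

degrees of freedom = 2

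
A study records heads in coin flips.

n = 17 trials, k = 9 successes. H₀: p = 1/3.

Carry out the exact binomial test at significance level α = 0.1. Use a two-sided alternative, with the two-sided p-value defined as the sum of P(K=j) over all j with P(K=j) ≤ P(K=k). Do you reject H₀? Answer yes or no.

reject H₀: no

Exact binomial: n=17, k=9, p₀=1/3=0.3333
P(X=j) = C(n,j)·p₀^j·(1−p₀)^(n−j); p = Σ P(X=j) over j with P(X=j) ≤ P(X=9)
p-value (two-sided) = 0.11963
At α=0.1: p ≥ α → fail to reject H₀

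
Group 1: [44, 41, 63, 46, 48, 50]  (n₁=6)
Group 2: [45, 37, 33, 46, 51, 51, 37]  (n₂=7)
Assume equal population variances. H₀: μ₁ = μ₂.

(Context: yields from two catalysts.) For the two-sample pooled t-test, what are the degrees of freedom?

df = n₁ + n₂ − 2 = 6 + 7 − 2 = 11

degrees of freedom = 11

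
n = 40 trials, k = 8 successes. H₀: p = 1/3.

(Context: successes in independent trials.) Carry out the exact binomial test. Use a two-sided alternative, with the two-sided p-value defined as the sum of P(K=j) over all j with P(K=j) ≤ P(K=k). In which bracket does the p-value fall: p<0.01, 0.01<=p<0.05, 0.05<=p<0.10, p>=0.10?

p-value bracket: 0.05<=p<0.10

Exact binomial: n=40, k=8, p₀=1/3=0.3333
P(X=j) = C(n,j)·p₀^j·(1−p₀)^(n−j); p = Σ P(X=j) over j with P(X=j) ≤ P(X=8)
p-value (two-sided) = 0.09236
→ bracket: 0.05<=p<0.10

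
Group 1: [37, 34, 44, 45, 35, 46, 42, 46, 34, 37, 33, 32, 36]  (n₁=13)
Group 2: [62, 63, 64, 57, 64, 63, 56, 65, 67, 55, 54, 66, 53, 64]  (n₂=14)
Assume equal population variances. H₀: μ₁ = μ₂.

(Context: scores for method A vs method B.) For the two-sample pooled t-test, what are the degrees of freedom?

df = n₁ + n₂ − 2 = 13 + 14 − 2 = 25

degrees of freedom = 25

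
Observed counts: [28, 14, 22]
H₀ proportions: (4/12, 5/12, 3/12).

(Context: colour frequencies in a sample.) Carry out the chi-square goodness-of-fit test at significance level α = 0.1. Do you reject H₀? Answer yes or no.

n = 64; E_i = n·p_i = [21.33, 26.67, 16.00]
χ² = (28−21.33)²/21.33 + (14−26.67)²/26.67 + (22−16.00)²/16.00 = 10.3500
df = 2
p-value (upper-tail) = 0.00566
At α=0.1: p < α → reject H₀

reject H₀: yes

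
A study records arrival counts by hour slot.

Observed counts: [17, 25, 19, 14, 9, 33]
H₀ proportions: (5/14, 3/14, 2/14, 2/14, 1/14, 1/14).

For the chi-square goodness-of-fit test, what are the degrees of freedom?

df = k − 1 = 6 − 1 = 5

degrees of freedom = 5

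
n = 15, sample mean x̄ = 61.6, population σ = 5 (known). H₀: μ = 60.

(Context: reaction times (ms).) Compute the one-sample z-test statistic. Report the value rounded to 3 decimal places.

test statistic = 1.239

SE = σ/√n = 5/√15 = 1.2910
z = (x̄−μ₀)/SE = (61.6−60)/1.2910 = 1.2394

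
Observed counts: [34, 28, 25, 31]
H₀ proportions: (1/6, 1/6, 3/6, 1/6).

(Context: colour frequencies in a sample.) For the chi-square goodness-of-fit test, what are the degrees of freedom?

df = k − 1 = 4 − 1 = 3

degrees of freedom = 3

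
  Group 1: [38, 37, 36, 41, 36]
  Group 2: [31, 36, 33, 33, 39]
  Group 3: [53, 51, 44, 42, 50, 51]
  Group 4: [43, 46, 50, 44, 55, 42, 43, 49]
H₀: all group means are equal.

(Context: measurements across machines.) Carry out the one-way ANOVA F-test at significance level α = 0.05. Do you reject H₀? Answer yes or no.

reject H₀: yes

Group means [37.60, 34.40, 48.50, 46.50], grand mean 42.625
SSB = Σnᵢ(x̄ᵢ−x̄)² = 791.725; SSW = ΣΣ(x−x̄ᵢ)² = 295.900
MSB = 791.725/3 = 263.9083; MSW = 295.900/20 = 14.7950
F = MSB/MSW = 17.8377
df = (3, 20)
p-value (upper-tail) = 0.00001
At α=0.05: p < α → reject H₀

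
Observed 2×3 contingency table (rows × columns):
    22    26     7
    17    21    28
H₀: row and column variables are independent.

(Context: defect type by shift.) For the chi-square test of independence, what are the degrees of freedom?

df = (r−1)(c−1) = (2−1)·(3−1) = 2

degrees of freedom = 2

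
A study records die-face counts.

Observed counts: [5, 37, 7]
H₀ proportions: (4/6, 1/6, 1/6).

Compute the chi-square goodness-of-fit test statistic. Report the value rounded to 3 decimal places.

test statistic = 125.398

n = 49; E_i = n·p_i = [32.67, 8.17, 8.17]
χ² = (5−32.67)²/32.67 + (37−8.17)²/8.17 + (7−8.17)²/8.17 = 125.3980
df = 2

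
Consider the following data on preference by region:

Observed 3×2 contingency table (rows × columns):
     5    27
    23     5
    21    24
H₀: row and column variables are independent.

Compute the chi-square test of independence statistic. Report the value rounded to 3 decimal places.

Row totals [32, 28, 45], col totals [49, 56], n=105
χ² = (5−14.93)²/14.93 + (27−17.07)²/17.07 + (23−13.07)²/13.07 + (5−14.93)²/14.93 + (21−21.00)²/21.00 + (24−24.00)²/24.00 = 26.5478
df = 2

test statistic = 26.548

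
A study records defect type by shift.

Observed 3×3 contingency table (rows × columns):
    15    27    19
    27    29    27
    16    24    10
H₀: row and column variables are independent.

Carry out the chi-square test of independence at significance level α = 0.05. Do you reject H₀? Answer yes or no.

reject H₀: no

Row totals [61, 83, 50], col totals [58, 80, 56], n=194
χ² = (15−18.24)²/18.24 + (27−25.15)²/25.15 + (19−17.61)²/17.61 + (27−24.81)²/24.81 + (29−34.23)²/34.23 + (27−23.96)²/23.96 + (16−14.95)²/14.95 + (24−20.62)²/20.62 + (10−14.43)²/14.43 = 4.1868
df = 4
p-value (upper-tail) = 0.38132
At α=0.05: p ≥ α → fail to reject H₀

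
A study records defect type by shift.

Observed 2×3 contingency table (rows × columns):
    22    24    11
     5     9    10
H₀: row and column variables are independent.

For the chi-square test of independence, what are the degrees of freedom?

df = (r−1)(c−1) = (2−1)·(3−1) = 2

degrees of freedom = 2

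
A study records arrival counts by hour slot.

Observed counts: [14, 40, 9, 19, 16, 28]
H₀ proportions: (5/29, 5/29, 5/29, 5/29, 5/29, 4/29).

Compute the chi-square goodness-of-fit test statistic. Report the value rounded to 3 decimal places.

n = 126; E_i = n·p_i = [21.72, 21.72, 21.72, 21.72, 21.72, 17.38]
χ² = (14−21.72)²/21.72 + (40−21.72)²/21.72 + (9−21.72)²/21.72 + (19−21.72)²/21.72 + (16−21.72)²/21.72 + (28−17.38)²/17.38 = 33.9143
df = 5

test statistic = 33.914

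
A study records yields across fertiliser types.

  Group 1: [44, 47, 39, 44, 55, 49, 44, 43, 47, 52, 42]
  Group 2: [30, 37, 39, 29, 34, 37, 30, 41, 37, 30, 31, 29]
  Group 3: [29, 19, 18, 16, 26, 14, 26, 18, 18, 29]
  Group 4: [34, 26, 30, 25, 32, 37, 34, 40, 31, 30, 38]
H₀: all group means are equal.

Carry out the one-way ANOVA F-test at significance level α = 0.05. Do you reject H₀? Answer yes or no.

Group means [46.00, 33.67, 21.30, 32.45], grand mean 33.636
SSB = Σnᵢ(x̄ᵢ−x̄)² = 3218.688; SSW = ΣΣ(x−x̄ᵢ)² = 927.494
MSB = 3218.688/3 = 1072.8960; MSW = 927.494/40 = 23.1873
F = MSB/MSW = 46.2707
df = (3, 40)
p-value (upper-tail) = 0.00000
At α=0.05: p < α → reject H₀

reject H₀: yes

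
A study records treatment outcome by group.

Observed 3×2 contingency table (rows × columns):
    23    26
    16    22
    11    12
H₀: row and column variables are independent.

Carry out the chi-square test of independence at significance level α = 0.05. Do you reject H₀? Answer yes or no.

Row totals [49, 38, 23], col totals [50, 60], n=110
χ² = (23−22.27)²/22.27 + (26−26.73)²/26.73 + (16−17.27)²/17.27 + (22−20.73)²/20.73 + (11−10.45)²/10.45 + (12−12.55)²/12.55 = 0.2676
df = 2
p-value (upper-tail) = 0.87475
At α=0.05: p ≥ α → fail to reject H₀

reject H₀: no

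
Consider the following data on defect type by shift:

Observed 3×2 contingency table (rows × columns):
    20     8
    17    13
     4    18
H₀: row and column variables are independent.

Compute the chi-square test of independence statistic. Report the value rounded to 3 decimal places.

test statistic = 14.544

Row totals [28, 30, 22], col totals [41, 39], n=80
χ² = (20−14.35)²/14.35 + (8−13.65)²/13.65 + (17−15.38)²/15.38 + (13−14.62)²/14.62 + (4−11.28)²/11.28 + (18−10.72)²/10.72 = 14.5444
df = 2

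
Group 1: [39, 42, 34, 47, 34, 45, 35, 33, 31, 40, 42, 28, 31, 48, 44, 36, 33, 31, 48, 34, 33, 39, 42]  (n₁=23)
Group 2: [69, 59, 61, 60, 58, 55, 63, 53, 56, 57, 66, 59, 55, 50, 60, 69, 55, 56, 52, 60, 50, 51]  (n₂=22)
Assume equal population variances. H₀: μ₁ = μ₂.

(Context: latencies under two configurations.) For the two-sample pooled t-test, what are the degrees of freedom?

df = n₁ + n₂ − 2 = 23 + 22 − 2 = 43

degrees of freedom = 43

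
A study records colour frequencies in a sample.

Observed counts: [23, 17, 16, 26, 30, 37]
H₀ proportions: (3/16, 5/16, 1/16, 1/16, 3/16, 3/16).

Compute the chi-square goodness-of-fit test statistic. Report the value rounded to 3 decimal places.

n = 149; E_i = n·p_i = [27.94, 46.56, 9.31, 9.31, 27.94, 27.94]
χ² = (23−27.94)²/27.94 + (17−46.56)²/46.56 + (16−9.31)²/9.31 + (26−9.31)²/9.31 + (30−27.94)²/27.94 + (37−27.94)²/27.94 = 57.4394
df = 5

test statistic = 57.439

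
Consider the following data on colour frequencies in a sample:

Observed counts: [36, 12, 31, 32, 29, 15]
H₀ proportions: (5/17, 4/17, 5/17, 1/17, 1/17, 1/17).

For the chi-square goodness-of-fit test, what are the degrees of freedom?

df = k − 1 = 6 − 1 = 5

degrees of freedom = 5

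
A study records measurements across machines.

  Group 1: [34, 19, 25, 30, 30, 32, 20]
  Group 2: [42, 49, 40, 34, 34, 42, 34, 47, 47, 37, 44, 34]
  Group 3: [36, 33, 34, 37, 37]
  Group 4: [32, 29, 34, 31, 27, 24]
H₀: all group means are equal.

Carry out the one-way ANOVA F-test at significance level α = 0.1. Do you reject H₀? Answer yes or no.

reject H₀: yes

Group means [27.14, 40.33, 35.40, 29.50], grand mean 34.267
SSB = Σnᵢ(x̄ᵢ−x̄)² = 939.643; SSW = ΣΣ(x−x̄ᵢ)² = 642.224
MSB = 939.643/3 = 313.2143; MSW = 642.224/26 = 24.7009
F = MSB/MSW = 12.6803
df = (3, 26)
p-value (upper-tail) = 0.00003
At α=0.1: p < α → reject H₀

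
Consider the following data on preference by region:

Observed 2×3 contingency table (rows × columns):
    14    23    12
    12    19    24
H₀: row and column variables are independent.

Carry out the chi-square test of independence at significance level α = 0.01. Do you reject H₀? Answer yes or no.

Row totals [49, 55], col totals [26, 42, 36], n=104
χ² = (14−12.25)²/12.25 + (23−19.79)²/19.79 + (12−16.96)²/16.96 + (12−13.75)²/13.75 + (19−22.21)²/22.21 + (24−19.04)²/19.04 = 4.2026
df = 2
p-value (upper-tail) = 0.12230
At α=0.01: p ≥ α → fail to reject H₀

reject H₀: no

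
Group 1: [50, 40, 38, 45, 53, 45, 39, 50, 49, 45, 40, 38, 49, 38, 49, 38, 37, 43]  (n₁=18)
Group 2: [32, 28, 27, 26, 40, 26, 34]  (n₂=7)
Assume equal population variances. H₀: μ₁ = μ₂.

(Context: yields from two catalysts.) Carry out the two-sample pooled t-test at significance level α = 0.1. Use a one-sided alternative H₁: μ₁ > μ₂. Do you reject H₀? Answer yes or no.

x̄₁=43.667, s₁=5.314, n₁=18
x̄₂=30.429, s₂=5.224, n₂=7
s_p² = [17·5.314² + 6·5.224²]/23 = 27.9876
SE = √(s_p²·(1/18+1/7)) = 2.3565
t = (43.667−30.429)/2.3565 = 5.6177
df = 23
p-value (one-sided, H₁ greater) = 0.00001
At α=0.1: p < α → reject H₀

reject H₀: yes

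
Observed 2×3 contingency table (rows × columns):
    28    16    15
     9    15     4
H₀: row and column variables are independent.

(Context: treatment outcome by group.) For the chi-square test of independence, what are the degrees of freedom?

df = (r−1)(c−1) = (2−1)·(3−1) = 2

degrees of freedom = 2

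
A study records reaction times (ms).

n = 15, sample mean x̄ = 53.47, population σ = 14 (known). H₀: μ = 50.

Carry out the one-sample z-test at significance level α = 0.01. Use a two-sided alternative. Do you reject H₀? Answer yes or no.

reject H₀: no

SE = σ/√n = 14/√15 = 3.6148
z = (x̄−μ₀)/SE = (53.47−50)/3.6148 = 0.9599
p-value (two-sided) = 0.33708
At α=0.01: p ≥ α → fail to reject H₀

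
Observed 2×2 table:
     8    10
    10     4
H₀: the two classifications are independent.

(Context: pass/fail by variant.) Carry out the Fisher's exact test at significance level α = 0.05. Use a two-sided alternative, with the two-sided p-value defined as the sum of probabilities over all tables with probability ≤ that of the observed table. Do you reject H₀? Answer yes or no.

Margins: r₁=18, r₂=14, c₁=18, c₂=14, n=32
p_obs = C(18,8)·C(14,10)/C(32,18); sum pmf over tables with pmf ≤ p_obs
p-value (two-sided) = 0.16487
At α=0.05: p ≥ α → fail to reject H₀

reject H₀: no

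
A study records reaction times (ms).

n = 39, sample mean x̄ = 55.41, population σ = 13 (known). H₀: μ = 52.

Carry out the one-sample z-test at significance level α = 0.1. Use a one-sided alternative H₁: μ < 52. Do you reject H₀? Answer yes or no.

SE = σ/√n = 13/√39 = 2.0817
z = (x̄−μ₀)/SE = (55.41−52)/2.0817 = 1.6381
p-value (one-sided, H₁ less) = 0.94930
At α=0.1: p ≥ α → fail to reject H₀

reject H₀: no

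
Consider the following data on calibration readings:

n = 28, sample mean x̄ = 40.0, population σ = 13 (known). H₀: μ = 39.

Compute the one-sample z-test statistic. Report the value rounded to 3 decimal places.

SE = σ/√n = 13/√28 = 2.4568
z = (x̄−μ₀)/SE = (40.0−39)/2.4568 = 0.4070

test statistic = 0.407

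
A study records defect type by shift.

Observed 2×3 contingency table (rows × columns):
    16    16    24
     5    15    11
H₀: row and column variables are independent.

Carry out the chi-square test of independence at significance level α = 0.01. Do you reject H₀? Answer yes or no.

Row totals [56, 31], col totals [21, 31, 35], n=87
χ² = (16−13.52)²/13.52 + (16−19.95)²/19.95 + (24−22.53)²/22.53 + (5−7.48)²/7.48 + (15−11.05)²/11.05 + (11−12.47)²/12.47 = 3.7483
df = 2
p-value (upper-tail) = 0.15348
At α=0.01: p ≥ α → fail to reject H₀

reject H₀: no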